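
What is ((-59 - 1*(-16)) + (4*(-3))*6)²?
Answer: 13225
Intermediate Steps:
((-59 - 1*(-16)) + (4*(-3))*6)² = ((-59 + 16) - 12*6)² = (-43 - 72)² = (-115)² = 13225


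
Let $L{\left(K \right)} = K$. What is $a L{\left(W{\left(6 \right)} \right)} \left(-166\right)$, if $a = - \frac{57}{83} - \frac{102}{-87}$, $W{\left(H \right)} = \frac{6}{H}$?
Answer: $- \frac{2338}{29} \approx -80.621$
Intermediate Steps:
$a = \frac{1169}{2407}$ ($a = \left(-57\right) \frac{1}{83} - - \frac{34}{29} = - \frac{57}{83} + \frac{34}{29} = \frac{1169}{2407} \approx 0.48567$)
$a L{\left(W{\left(6 \right)} \right)} \left(-166\right) = \frac{1169 \cdot \frac{6}{6}}{2407} \left(-166\right) = \frac{1169 \cdot 6 \cdot \frac{1}{6}}{2407} \left(-166\right) = \frac{1169}{2407} \cdot 1 \left(-166\right) = \frac{1169}{2407} \left(-166\right) = - \frac{2338}{29}$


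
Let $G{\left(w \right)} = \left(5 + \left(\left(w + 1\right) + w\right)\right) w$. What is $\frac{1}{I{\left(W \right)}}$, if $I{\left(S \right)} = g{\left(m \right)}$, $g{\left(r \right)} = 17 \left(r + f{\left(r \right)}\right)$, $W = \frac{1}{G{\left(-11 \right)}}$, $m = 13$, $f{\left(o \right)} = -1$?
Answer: $\frac{1}{204} \approx 0.004902$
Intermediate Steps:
$G{\left(w \right)} = w \left(6 + 2 w\right)$ ($G{\left(w \right)} = \left(5 + \left(\left(1 + w\right) + w\right)\right) w = \left(5 + \left(1 + 2 w\right)\right) w = \left(6 + 2 w\right) w = w \left(6 + 2 w\right)$)
$W = \frac{1}{176}$ ($W = \frac{1}{2 \left(-11\right) \left(3 - 11\right)} = \frac{1}{2 \left(-11\right) \left(-8\right)} = \frac{1}{176} \approx 0.0056818$)
$g{\left(r \right)} = -17 + 17 r$ ($g{\left(r \right)} = 17 \left(r - 1\right) = 17 \left(-1 + r\right) = -17 + 17 r$)
$I{\left(S \right)} = 204$ ($I{\left(S \right)} = -17 + 17 \cdot 13 = -17 + 221 = 204$)
$\frac{1}{I{\left(W \right)}} = \frac{1}{204}$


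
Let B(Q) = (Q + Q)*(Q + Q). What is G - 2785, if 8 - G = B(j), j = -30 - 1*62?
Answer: -36633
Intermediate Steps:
j = -92 (j = -30 - 62 = -92)
B(Q) = 4*Q**2 (B(Q) = (2*Q)*(2*Q) = 4*Q**2)
G = -33848 (G = 8 - 4*(-92)**2 = 8 - 4*8464 = 8 - 1*33856 = 8 - 33856 = -33848)
G - 2785 = -33848 - 2785 = -36633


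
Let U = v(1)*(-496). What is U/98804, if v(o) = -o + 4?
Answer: -372/24701 ≈ -0.015060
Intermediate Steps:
v(o) = 4 - o
U = -1488 (U = (4 - 1*1)*(-496) = (4 - 1)*(-496) = 3*(-496) = -1488)
U/98804 = -1488/98804 = -1488*1/98804 = -372/24701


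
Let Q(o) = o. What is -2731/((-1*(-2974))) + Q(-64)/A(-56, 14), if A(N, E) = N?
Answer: 4675/20818 ≈ 0.22457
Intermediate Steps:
-2731/((-1*(-2974))) + Q(-64)/A(-56, 14) = -2731/((-1*(-2974))) - 64/(-56) = -2731/2974 - 64*(-1/56) = -2731*1/2974 + 8/7 = -2731/2974 + 8/7 = 4675/20818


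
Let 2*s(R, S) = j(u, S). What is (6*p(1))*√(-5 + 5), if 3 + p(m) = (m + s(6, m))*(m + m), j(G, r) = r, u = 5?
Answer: 0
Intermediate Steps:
s(R, S) = S/2
p(m) = -3 + 3*m² (p(m) = -3 + (m + m/2)*(m + m) = -3 + (3*m/2)*(2*m) = -3 + 3*m²)
(6*p(1))*√(-5 + 5) = (6*(-3 + 3*1²))*√(-5 + 5) = (6*(-3 + 3*1))*√0 = (6*(-3 + 3))*0 = (6*0)*0 = 0*0 = 0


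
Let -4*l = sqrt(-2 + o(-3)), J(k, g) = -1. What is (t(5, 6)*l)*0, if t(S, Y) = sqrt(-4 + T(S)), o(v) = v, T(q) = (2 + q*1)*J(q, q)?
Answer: 0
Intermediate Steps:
T(q) = -2 - q (T(q) = (2 + q*1)*(-1) = (2 + q)*(-1) = -2 - q)
t(S, Y) = sqrt(-6 - S) (t(S, Y) = sqrt(-4 + (-2 - S)) = sqrt(-6 - S))
l = -I*sqrt(5)/4 (l = -sqrt(-2 - 3)/4 = -I*sqrt(5)/4 ≈ -0.55902*I)
(t(5, 6)*l)*0 = (sqrt(-6 - 1*5)*(-I*sqrt(5)/4))*0 = (sqrt(-6 - 5)*(-I*sqrt(5)/4))*0 = (sqrt(-11)*(-I*sqrt(5)/4))*0 = ((I*sqrt(11))*(-I*sqrt(5)/4))*0 = (sqrt(55)/4)*0 = 0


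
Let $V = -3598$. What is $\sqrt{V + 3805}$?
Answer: $3 \sqrt{23} \approx 14.387$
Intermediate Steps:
$\sqrt{V + 3805} = \sqrt{-3598 + 3805} = \sqrt{207} = 3 \sqrt{23}$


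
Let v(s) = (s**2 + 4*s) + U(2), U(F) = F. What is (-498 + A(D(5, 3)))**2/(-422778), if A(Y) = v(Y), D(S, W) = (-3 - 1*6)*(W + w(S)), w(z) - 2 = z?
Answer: -26237768/211389 ≈ -124.12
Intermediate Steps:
w(z) = 2 + z
v(s) = 2 + s**2 + 4*s (v(s) = (s**2 + 4*s) + 2 = 2 + s**2 + 4*s)
D(S, W) = -18 - 9*S - 9*W (D(S, W) = (-3 - 1*6)*(W + (2 + S)) = (-3 - 6)*(2 + S + W) = -9*(2 + S + W) = -18 - 9*S - 9*W)
A(Y) = 2 + Y**2 + 4*Y
(-498 + A(D(5, 3)))**2/(-422778) = (-498 + (2 + (-18 - 9*5 - 9*3)**2 + 4*(-18 - 9*5 - 9*3)))**2/(-422778) = (-498 + (2 + (-18 - 45 - 27)**2 + 4*(-18 - 45 - 27)))**2*(-1/422778) = (-498 + (2 + (-90)**2 + 4*(-90)))**2*(-1/422778) = (-498 + (2 + 8100 - 360))**2*(-1/422778) = (-498 + 7742)**2*(-1/422778) = 7244**2*(-1/422778) = 52475536*(-1/422778) = -26237768/211389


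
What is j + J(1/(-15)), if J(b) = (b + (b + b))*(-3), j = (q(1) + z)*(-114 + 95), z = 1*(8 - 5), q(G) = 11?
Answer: -1327/5 ≈ -265.40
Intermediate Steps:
z = 3 (z = 1*3 = 3)
j = -266 (j = (11 + 3)*(-114 + 95) = 14*(-19) = -266)
J(b) = -9*b (J(b) = (b + 2*b)*(-3) = (3*b)*(-3) = -9*b)
j + J(1/(-15)) = -266 - 9/(-15) = -266 - 9*(-1/15) = -266 + 3/5 = -1327/5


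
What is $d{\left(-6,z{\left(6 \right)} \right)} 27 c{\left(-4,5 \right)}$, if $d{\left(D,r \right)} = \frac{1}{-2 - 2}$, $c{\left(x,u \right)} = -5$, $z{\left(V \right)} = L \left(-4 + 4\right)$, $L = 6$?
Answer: $\frac{135}{4} \approx 33.75$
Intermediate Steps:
$z{\left(V \right)} = 0$ ($z{\left(V \right)} = 6 \left(-4 + 4\right) = 6 \cdot 0 = 0$)
$d{\left(D,r \right)} = - \frac{1}{4}$ ($d{\left(D,r \right)} = \frac{1}{-4} = - \frac{1}{4}$)
$d{\left(-6,z{\left(6 \right)} \right)} 27 c{\left(-4,5 \right)} = \left(- \frac{1}{4}\right) 27 \left(-5\right) = \left(- \frac{27}{4}\right) \left(-5\right) = \frac{135}{4}$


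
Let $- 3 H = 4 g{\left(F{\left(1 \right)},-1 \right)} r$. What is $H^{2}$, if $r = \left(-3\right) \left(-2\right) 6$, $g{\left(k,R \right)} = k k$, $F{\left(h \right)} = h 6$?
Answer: $2985984$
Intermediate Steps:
$F{\left(h \right)} = 6 h$
$g{\left(k,R \right)} = k^{2}$
$r = 36$ ($r = 6 \cdot 6 = 36$)
$H = -1728$ ($H = - \frac{4 \left(6 \cdot 1\right)^{2} \cdot 36}{3} = - \frac{4 \cdot 6^{2} \cdot 36}{3} = - \frac{4 \cdot 36 \cdot 36}{3} = - \frac{144 \cdot 36}{3} = \left(- \frac{1}{3}\right) 5184 = -1728$)
$H^{2} = \left(-1728\right)^{2} = 2985984$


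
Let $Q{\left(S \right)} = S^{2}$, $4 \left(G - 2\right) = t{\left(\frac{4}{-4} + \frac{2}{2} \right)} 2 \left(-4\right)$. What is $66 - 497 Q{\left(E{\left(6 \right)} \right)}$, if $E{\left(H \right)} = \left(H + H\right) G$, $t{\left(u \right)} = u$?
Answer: $-286206$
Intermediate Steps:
$G = 2$ ($G = 2 + \frac{\left(\frac{4}{-4} + \frac{2}{2}\right) 2 \left(-4\right)}{4} = 2 + \frac{\left(4 \left(- \frac{1}{4}\right) + 2 \cdot \frac{1}{2}\right) 2 \left(-4\right)}{4} = 2 + \frac{\left(-1 + 1\right) 2 \left(-4\right)}{4} = 2 + \frac{0 \cdot 2 \left(-4\right)}{4} = 2 + \frac{0 \left(-4\right)}{4} = 2 + \frac{1}{4} \cdot 0 = 2 + 0 = 2$)
$E{\left(H \right)} = 4 H$ ($E{\left(H \right)} = \left(H + H\right) 2 = 2 H 2 = 4 H$)
$66 - 497 Q{\left(E{\left(6 \right)} \right)} = 66 - 497 \left(4 \cdot 6\right)^{2} = 66 - 497 \cdot 24^{2} = 66 - 286272 = -286206$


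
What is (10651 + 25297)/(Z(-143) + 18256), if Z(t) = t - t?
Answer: 8987/4564 ≈ 1.9691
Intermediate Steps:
Z(t) = 0
(10651 + 25297)/(Z(-143) + 18256) = (10651 + 25297)/(0 + 18256) = 35948/18256 = 35948*(1/18256) = 8987/4564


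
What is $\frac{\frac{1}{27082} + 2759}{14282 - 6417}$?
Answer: $\frac{74719239}{212999930} \approx 0.35079$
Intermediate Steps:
$\frac{\frac{1}{27082} + 2759}{14282 - 6417} = \frac{\frac{1}{27082} + 2759}{7865} = \frac{74719239}{27082} \cdot \frac{1}{7865} = \frac{74719239}{212999930}$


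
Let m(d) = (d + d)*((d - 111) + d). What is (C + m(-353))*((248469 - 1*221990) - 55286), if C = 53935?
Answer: -18169640759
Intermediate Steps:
m(d) = 2*d*(-111 + 2*d) (m(d) = (2*d)*((-111 + d) + d) = (2*d)*(-111 + 2*d) = 2*d*(-111 + 2*d))
(C + m(-353))*((248469 - 1*221990) - 55286) = (53935 + 2*(-353)*(-111 + 2*(-353)))*((248469 - 1*221990) - 55286) = (53935 + 2*(-353)*(-111 - 706))*((248469 - 221990) - 55286) = (53935 + 2*(-353)*(-817))*(26479 - 55286) = (53935 + 576802)*(-28807) = 630737*(-28807) = -18169640759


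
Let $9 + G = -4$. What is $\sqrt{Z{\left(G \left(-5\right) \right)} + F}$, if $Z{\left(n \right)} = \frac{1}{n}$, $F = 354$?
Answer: $\frac{\sqrt{1495715}}{65} \approx 18.815$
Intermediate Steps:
$G = -13$ ($G = -9 - 4 = -13$)
$\sqrt{Z{\left(G \left(-5\right) \right)} + F} = \sqrt{\frac{1}{\left(-13\right) \left(-5\right)} + 354} = \sqrt{\frac{1}{65} + 354} = \sqrt{\frac{23011}{65}} = \frac{\sqrt{1495715}}{65}$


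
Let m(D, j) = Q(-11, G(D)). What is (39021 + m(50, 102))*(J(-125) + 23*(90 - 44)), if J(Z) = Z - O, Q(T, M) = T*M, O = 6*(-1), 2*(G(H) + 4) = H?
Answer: 36423810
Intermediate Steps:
G(H) = -4 + H/2
O = -6
Q(T, M) = M*T
J(Z) = 6 + Z (J(Z) = Z - 1*(-6) = Z + 6 = 6 + Z)
m(D, j) = 44 - 11*D/2 (m(D, j) = (-4 + D/2)*(-11) = 44 - 11*D/2)
(39021 + m(50, 102))*(J(-125) + 23*(90 - 44)) = (39021 + (44 - 11/2*50))*((6 - 125) + 23*(90 - 44)) = (39021 + (44 - 275))*(-119 + 23*46) = (39021 - 231)*(-119 + 1058) = 38790*939 = 36423810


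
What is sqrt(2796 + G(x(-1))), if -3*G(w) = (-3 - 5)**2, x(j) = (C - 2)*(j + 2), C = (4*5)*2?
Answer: 2*sqrt(6243)/3 ≈ 52.675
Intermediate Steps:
C = 40 (C = 20*2 = 40)
x(j) = 76 + 38*j (x(j) = (40 - 2)*(j + 2) = 38*(2 + j) = 76 + 38*j)
G(w) = -64/3 (G(w) = -(-3 - 5)**2/3 = -1/3*(-8)**2 = -1/3*64 = -64/3)
sqrt(2796 + G(x(-1))) = sqrt(2796 - 64/3) = sqrt(8324/3) = 2*sqrt(6243)/3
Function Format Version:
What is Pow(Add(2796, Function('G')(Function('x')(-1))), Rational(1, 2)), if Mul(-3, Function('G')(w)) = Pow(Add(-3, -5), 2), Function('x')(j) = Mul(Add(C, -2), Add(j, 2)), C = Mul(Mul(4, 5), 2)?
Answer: Mul(Rational(2, 3), Pow(6243, Rational(1, 2))) ≈ 52.675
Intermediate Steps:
C = 40 (C = Mul(20, 2) = 40)
Function('x')(j) = Add(76, Mul(38, j)) (Function('x')(j) = Mul(Add(40, -2), Add(j, 2)) = Mul(38, Add(2, j)) = Add(76, Mul(38, j)))
Function('G')(w) = Rational(-64, 3) (Function('G')(w) = Mul(Rational(-1, 3), Pow(Add(-3, -5), 2)) = Mul(Rational(-1, 3), Pow(-8, 2)) = Mul(Rational(-1, 3), 64) = Rational(-64, 3))
Pow(Add(2796, Function('G')(Function('x')(-1))), Rational(1, 2)) = Pow(Add(2796, Rational(-64, 3)), Rational(1, 2)) = Pow(Rational(8324, 3), Rational(1, 2)) = Mul(Rational(2, 3), Pow(6243, Rational(1, 2)))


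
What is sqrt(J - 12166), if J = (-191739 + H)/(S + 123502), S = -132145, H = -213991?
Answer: 4*I*sqrt(56581944009)/8643 ≈ 110.09*I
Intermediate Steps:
J = 405730/8643 (J = (-191739 - 213991)/(-132145 + 123502) = -405730/(-8643) = -405730*(-1/8643) = 405730/8643 ≈ 46.943)
sqrt(J - 12166) = sqrt(405730/8643 - 12166) = sqrt(-104745008/8643) = 4*I*sqrt(56581944009)/8643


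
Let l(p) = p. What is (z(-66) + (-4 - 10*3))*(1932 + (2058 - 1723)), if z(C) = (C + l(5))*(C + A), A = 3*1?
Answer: 8635003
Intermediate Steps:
A = 3
z(C) = (3 + C)*(5 + C) (z(C) = (C + 5)*(C + 3) = (5 + C)*(3 + C) = (3 + C)*(5 + C))
(z(-66) + (-4 - 10*3))*(1932 + (2058 - 1723)) = ((15 + (-66)² + 8*(-66)) + (-4 - 10*3))*(1932 + (2058 - 1723)) = ((15 + 4356 - 528) + (-4 - 30))*(1932 + 335) = (3843 - 34)*2267 = 3809*2267 = 8635003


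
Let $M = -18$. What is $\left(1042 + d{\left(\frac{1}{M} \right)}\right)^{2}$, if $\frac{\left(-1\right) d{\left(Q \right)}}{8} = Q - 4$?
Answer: $\frac{93508900}{81} \approx 1.1544 \cdot 10^{6}$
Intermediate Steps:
$d{\left(Q \right)} = 32 - 8 Q$ ($d{\left(Q \right)} = - 8 \left(Q - 4\right) = - 8 \left(-4 + Q\right) = 32 - 8 Q$)
$\left(1042 + d{\left(\frac{1}{M} \right)}\right)^{2} = \left(1042 + \left(32 - \frac{8}{-18}\right)\right)^{2} = \left(1042 + \left(32 - - \frac{4}{9}\right)\right)^{2} = \left(1042 + \left(32 + \frac{4}{9}\right)\right)^{2} = \left(1042 + \frac{292}{9}\right)^{2} = \left(\frac{9670}{9}\right)^{2} = \frac{93508900}{81}$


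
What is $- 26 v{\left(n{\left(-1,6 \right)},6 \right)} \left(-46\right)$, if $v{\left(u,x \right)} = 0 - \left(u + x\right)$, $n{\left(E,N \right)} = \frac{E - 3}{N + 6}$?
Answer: $- \frac{20332}{3} \approx -6777.3$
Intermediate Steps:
$n{\left(E,N \right)} = \frac{-3 + E}{6 + N}$
$v{\left(u,x \right)} = - u - x$ ($v{\left(u,x \right)} = 0 - \left(u + x\right) = - u - x$)
$- 26 v{\left(n{\left(-1,6 \right)},6 \right)} \left(-46\right) = - 26 \left(- \frac{-3 - 1}{6 + 6} - 6\right) \left(-46\right) = - 26 \left(- \frac{-4}{12} - 6\right) \left(-46\right) = - 26 \left(\left(-1\right) \left(- \frac{1}{3}\right) - 6\right) \left(-46\right) = - 26 \left(\frac{1}{3} - 6\right) \left(-46\right) = \left(-26\right) \left(- \frac{17}{3}\right) \left(-46\right) = \frac{442}{3} \left(-46\right) = - \frac{20332}{3}$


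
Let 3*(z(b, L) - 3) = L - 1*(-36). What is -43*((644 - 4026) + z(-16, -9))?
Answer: 144910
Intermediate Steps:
z(b, L) = 15 + L/3 (z(b, L) = 3 + (L - 1*(-36))/3 = 3 + (L + 36)/3 = 3 + (36 + L)/3 = 3 + (12 + L/3) = 15 + L/3)
-43*((644 - 4026) + z(-16, -9)) = -43*((644 - 4026) + (15 + (1/3)*(-9))) = -43*(-3382 + (15 - 3)) = -43*(-3382 + 12) = -43*(-3370) = 144910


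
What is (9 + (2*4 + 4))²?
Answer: 441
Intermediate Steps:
(9 + (2*4 + 4))² = (9 + (8 + 4))² = (9 + 12)² = 21² = 441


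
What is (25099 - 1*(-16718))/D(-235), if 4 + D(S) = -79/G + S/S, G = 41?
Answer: -1714497/202 ≈ -8487.6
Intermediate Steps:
D(S) = -202/41 (D(S) = -4 + (-79/41 + S/S) = -4 + (-79*1/41 + 1) = -4 + (-79/41 + 1) = -4 - 38/41 = -202/41)
(25099 - 1*(-16718))/D(-235) = (25099 - 1*(-16718))/(-202/41) = (25099 + 16718)*(-41/202) = 41817*(-41/202) = -1714497/202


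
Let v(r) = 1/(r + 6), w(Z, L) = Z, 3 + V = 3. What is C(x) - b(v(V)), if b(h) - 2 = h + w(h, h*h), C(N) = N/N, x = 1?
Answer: -4/3 ≈ -1.3333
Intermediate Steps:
V = 0 (V = -3 + 3 = 0)
C(N) = 1
v(r) = 1/(6 + r)
b(h) = 2 + 2*h (b(h) = 2 + (h + h) = 2 + 2*h)
C(x) - b(v(V)) = 1 - (2 + 2/(6 + 0)) = 1 - (2 + 2/6) = 1 - (2 + 2*(⅙)) = 1 - (2 + ⅓) = 1 - 1*7/3 = 1 - 7/3 = -4/3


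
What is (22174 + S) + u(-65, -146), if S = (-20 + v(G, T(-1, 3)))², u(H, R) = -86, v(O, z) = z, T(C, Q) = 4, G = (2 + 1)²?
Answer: 22344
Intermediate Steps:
G = 9 (G = 3² = 9)
S = 256 (S = (-20 + 4)² = (-16)² = 256)
(22174 + S) + u(-65, -146) = (22174 + 256) - 86 = 22430 - 86 = 22344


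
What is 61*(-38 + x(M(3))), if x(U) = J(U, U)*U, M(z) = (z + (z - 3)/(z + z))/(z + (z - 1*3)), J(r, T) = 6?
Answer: -1952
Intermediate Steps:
M(z) = (z + (-3 + z)/(2*z))/(-3 + 2*z) (M(z) = (z + (-3 + z)/((2*z)))/(z + (z - 3)) = (z + (-3 + z)*(1/(2*z)))/(z + (-3 + z)) = (z + (-3 + z)/(2*z))/(-3 + 2*z))
x(U) = 6*U
61*(-38 + x(M(3))) = 61*(-38 + 6*((1/2)*(-3 + 3 + 2*3**2)/(3*(-3 + 2*3)))) = 61*(-38 + 6*((1/2)*(1/3)*(-3 + 3 + 2*9)/(-3 + 6))) = 61*(-38 + 6*((1/2)*(1/3)*(-3 + 3 + 18)/3)) = 61*(-38 + 6*((1/2)*(1/3)*(1/3)*18)) = 61*(-38 + 6*1) = 61*(-38 + 6) = 61*(-32) = -1952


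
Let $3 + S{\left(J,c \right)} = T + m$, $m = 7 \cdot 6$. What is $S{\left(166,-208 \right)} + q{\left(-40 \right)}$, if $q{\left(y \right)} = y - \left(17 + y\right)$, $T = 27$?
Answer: $49$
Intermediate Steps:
$m = 42$
$S{\left(J,c \right)} = 66$ ($S{\left(J,c \right)} = -3 + \left(27 + 42\right) = -3 + 69 = 66$)
$q{\left(y \right)} = -17$
$S{\left(166,-208 \right)} + q{\left(-40 \right)} = 66 - 17 = 49$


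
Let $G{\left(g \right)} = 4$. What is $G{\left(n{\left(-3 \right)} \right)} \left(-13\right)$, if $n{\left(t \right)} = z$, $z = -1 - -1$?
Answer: $-52$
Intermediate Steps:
$z = 0$ ($z = -1 + 1 = 0$)
$n{\left(t \right)} = 0$
$G{\left(n{\left(-3 \right)} \right)} \left(-13\right) = 4 \left(-13\right) = -52$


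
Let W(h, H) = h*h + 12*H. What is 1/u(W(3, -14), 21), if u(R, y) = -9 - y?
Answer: -1/30 ≈ -0.033333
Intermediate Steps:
W(h, H) = h² + 12*H
1/u(W(3, -14), 21) = 1/(-9 - 1*21) = 1/(-9 - 21) = 1/(-30) = -1/30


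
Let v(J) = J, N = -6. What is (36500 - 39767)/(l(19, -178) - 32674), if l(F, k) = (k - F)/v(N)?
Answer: 19602/195847 ≈ 0.10009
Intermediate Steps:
l(F, k) = -k/6 + F/6 (l(F, k) = (k - F)/(-6) = (k - F)*(-⅙) = -k/6 + F/6)
(36500 - 39767)/(l(19, -178) - 32674) = (36500 - 39767)/((-⅙*(-178) + (⅙)*19) - 32674) = -3267/((89/3 + 19/6) - 32674) = -3267/(197/6 - 32674) = -3267/(-195847/6) = -3267*(-6/195847) = 19602/195847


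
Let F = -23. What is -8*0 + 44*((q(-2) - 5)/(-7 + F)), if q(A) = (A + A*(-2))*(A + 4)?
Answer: 22/15 ≈ 1.4667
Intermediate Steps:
q(A) = -A*(4 + A) (q(A) = (A - 2*A)*(4 + A) = (-A)*(4 + A) = -A*(4 + A))
-8*0 + 44*((q(-2) - 5)/(-7 + F)) = -8*0 + 44*((-1*(-2)*(4 - 2) - 5)/(-7 - 23)) = 0 + 44*((-1*(-2)*2 - 5)/(-30)) = 0 + 44*((4 - 5)*(-1/30)) = 0 + 44*(-1*(-1/30)) = 0 + 44*(1/30) = 0 + 22/15 = 22/15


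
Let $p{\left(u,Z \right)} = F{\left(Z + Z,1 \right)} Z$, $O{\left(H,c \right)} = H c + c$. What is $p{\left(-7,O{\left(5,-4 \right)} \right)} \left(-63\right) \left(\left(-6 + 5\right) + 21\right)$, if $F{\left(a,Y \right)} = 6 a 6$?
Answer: $-52254720$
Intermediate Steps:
$F{\left(a,Y \right)} = 36 a$
$O{\left(H,c \right)} = c + H c$
$p{\left(u,Z \right)} = 72 Z^{2}$ ($p{\left(u,Z \right)} = 36 \left(Z + Z\right) Z = 36 \cdot 2 Z Z = 72 Z Z = 72 Z^{2}$)
$p{\left(-7,O{\left(5,-4 \right)} \right)} \left(-63\right) \left(\left(-6 + 5\right) + 21\right) = 72 \left(- 4 \left(1 + 5\right)\right)^{2} \left(-63\right) \left(\left(-6 + 5\right) + 21\right) = 72 \left(\left(-4\right) 6\right)^{2} \left(-63\right) \left(-1 + 21\right) = 72 \left(-24\right)^{2} \left(-63\right) 20 = 72 \cdot 576 \left(-63\right) 20 = 41472 \left(-63\right) 20 = \left(-2612736\right) 20 = -52254720$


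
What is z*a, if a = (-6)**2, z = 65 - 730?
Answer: -23940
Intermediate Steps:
z = -665
a = 36
z*a = -665*36 = -23940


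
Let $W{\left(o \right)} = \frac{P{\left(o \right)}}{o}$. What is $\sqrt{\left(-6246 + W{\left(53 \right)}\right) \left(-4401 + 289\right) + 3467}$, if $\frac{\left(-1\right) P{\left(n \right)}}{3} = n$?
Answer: $\sqrt{25699355} \approx 5069.5$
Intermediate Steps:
$P{\left(n \right)} = - 3 n$
$W{\left(o \right)} = -3$ ($W{\left(o \right)} = \frac{\left(-3\right) o}{o} = -3$)
$\sqrt{\left(-6246 + W{\left(53 \right)}\right) \left(-4401 + 289\right) + 3467} = \sqrt{\left(-6246 - 3\right) \left(-4401 + 289\right) + 3467} = \sqrt{\left(-6249\right) \left(-4112\right) + 3467} = \sqrt{25695888 + 3467} = \sqrt{25699355}$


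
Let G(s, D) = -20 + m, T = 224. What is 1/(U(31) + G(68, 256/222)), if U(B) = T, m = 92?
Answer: 1/296 ≈ 0.0033784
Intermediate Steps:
U(B) = 224
G(s, D) = 72 (G(s, D) = -20 + 92 = 72)
1/(U(31) + G(68, 256/222)) = 1/(224 + 72) = 1/296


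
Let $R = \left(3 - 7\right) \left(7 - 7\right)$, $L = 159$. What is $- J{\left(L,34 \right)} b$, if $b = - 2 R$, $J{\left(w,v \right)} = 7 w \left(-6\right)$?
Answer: $0$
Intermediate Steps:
$R = 0$ ($R = \left(-4\right) 0 = 0$)
$J{\left(w,v \right)} = - 42 w$
$b = 0$ ($b = \left(-2\right) 0 = 0$)
$- J{\left(L,34 \right)} b = - \left(-42\right) 159 \cdot 0 = - \left(-6678\right) 0 = \left(-1\right) 0 = 0$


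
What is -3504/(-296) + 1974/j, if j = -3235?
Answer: 1343892/119695 ≈ 11.228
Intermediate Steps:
-3504/(-296) + 1974/j = -3504/(-296) + 1974/(-3235) = -3504*(-1/296) + 1974*(-1/3235) = 438/37 - 1974/3235 = 1343892/119695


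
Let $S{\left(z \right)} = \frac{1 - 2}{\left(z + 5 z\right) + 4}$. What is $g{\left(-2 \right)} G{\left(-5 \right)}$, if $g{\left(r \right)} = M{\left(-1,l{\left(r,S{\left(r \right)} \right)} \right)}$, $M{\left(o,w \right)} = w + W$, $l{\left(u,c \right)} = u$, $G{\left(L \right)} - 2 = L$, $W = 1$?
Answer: $3$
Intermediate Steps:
$G{\left(L \right)} = 2 + L$
$S{\left(z \right)} = - \frac{1}{4 + 6 z}$ ($S{\left(z \right)} = - \frac{1}{6 z + 4} = - \frac{1}{4 + 6 z}$)
$M{\left(o,w \right)} = 1 + w$ ($M{\left(o,w \right)} = w + 1 = 1 + w$)
$g{\left(r \right)} = 1 + r$
$g{\left(-2 \right)} G{\left(-5 \right)} = \left(1 - 2\right) \left(2 - 5\right) = \left(-1\right) \left(-3\right) = 3$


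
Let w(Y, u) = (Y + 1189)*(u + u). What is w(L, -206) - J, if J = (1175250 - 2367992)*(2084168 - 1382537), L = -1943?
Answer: 836865072850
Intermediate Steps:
w(Y, u) = 2*u*(1189 + Y) (w(Y, u) = (1189 + Y)*(2*u) = 2*u*(1189 + Y))
J = -836864762202 (J = -1192742*701631 = -836864762202)
w(L, -206) - J = 2*(-206)*(1189 - 1943) - 1*(-836864762202) = 2*(-206)*(-754) + 836864762202 = 310648 + 836864762202 = 836865072850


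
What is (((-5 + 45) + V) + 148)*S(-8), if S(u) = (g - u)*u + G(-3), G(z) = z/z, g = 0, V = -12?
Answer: -11088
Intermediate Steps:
G(z) = 1
S(u) = 1 - u**2 (S(u) = (0 - u)*u + 1 = (-u)*u + 1 = -u**2 + 1 = 1 - u**2)
(((-5 + 45) + V) + 148)*S(-8) = (((-5 + 45) - 12) + 148)*(1 - 1*(-8)**2) = ((40 - 12) + 148)*(1 - 1*64) = (28 + 148)*(1 - 64) = 176*(-63) = -11088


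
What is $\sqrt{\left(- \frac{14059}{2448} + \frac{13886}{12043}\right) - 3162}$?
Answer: $\frac{i \sqrt{66133834400483}}{144516} \approx 56.272 i$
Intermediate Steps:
$\sqrt{\left(- \frac{14059}{2448} + \frac{13886}{12043}\right) - 3162} = \sqrt{\left(\left(-14059\right) \frac{1}{2448} + 13886 \cdot \frac{1}{12043}\right) - 3162} = \sqrt{\left(- \frac{827}{144} + \frac{13886}{12043}\right) - 3162} = \sqrt{- \frac{7959977}{1734192} - 3162} = \sqrt{- \frac{5491475081}{1734192}} = \frac{i \sqrt{66133834400483}}{144516}$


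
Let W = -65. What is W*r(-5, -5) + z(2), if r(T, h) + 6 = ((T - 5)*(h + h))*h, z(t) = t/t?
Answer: 32891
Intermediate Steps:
z(t) = 1
r(T, h) = -6 + 2*h²*(-5 + T) (r(T, h) = -6 + ((T - 5)*(h + h))*h = -6 + ((-5 + T)*(2*h))*h = -6 + (2*h*(-5 + T))*h = -6 + 2*h²*(-5 + T))
W*r(-5, -5) + z(2) = -65*(-6 - 10*(-5)² + 2*(-5)*(-5)²) + 1 = -65*(-6 - 10*25 + 2*(-5)*25) + 1 = -65*(-6 - 250 - 250) + 1 = -65*(-506) + 1 = 32890 + 1 = 32891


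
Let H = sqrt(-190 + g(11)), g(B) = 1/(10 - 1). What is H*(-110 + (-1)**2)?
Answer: -109*I*sqrt(1709)/3 ≈ -1502.0*I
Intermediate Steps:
g(B) = 1/9
H = I*sqrt(1709)/3 (H = sqrt(-190 + 1/9) = sqrt(-1709/9) = I*sqrt(1709)/3 ≈ 13.78*I)
H*(-110 + (-1)**2) = (I*sqrt(1709)/3)*(-110 + (-1)**2) = (I*sqrt(1709)/3)*(-110 + 1) = (I*sqrt(1709)/3)*(-109) = -109*I*sqrt(1709)/3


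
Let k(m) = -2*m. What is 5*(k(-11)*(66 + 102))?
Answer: 18480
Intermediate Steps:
5*(k(-11)*(66 + 102)) = 5*((-2*(-11))*(66 + 102)) = 5*(22*168) = 5*3696 = 18480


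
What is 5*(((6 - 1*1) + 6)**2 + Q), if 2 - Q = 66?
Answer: 285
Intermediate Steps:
Q = -64 (Q = 2 - 1*66 = 2 - 66 = -64)
5*(((6 - 1*1) + 6)**2 + Q) = 5*(((6 - 1*1) + 6)**2 - 64) = 5*(((6 - 1) + 6)**2 - 64) = 5*((5 + 6)**2 - 64) = 5*(11**2 - 64) = 5*(121 - 64) = 5*57 = 285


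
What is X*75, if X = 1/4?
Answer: 75/4 ≈ 18.750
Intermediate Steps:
X = 1/4 ≈ 0.25000
X*75 = (1/4)*75 = 75/4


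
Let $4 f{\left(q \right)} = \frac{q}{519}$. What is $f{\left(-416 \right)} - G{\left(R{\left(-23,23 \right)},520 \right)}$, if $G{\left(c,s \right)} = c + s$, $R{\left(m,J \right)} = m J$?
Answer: $\frac{4567}{519} \approx 8.7996$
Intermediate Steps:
$R{\left(m,J \right)} = J m$
$f{\left(q \right)} = \frac{q}{2076}$ ($f{\left(q \right)} = \frac{q \frac{1}{519}}{4} = \frac{\frac{1}{519} q}{4} = \frac{q}{2076}$)
$f{\left(-416 \right)} - G{\left(R{\left(-23,23 \right)},520 \right)} = \frac{1}{2076} \left(-416\right) - \left(23 \left(-23\right) + 520\right) = - \frac{104}{519} - \left(-529 + 520\right) = - \frac{104}{519} - -9 = - \frac{104}{519} + 9 = \frac{4567}{519}$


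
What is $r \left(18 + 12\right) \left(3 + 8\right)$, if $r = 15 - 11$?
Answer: $1320$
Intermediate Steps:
$r = 4$ ($r = 15 - 11 = 4$)
$r \left(18 + 12\right) \left(3 + 8\right) = 4 \left(18 + 12\right) \left(3 + 8\right) = 4 \cdot 30 \cdot 11 = 4 \cdot 330 = 1320$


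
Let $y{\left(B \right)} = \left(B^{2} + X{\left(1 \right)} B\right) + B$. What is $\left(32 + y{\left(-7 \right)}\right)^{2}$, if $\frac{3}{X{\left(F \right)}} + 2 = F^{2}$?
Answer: $9025$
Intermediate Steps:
$X{\left(F \right)} = \frac{3}{-2 + F^{2}}$
$y{\left(B \right)} = B^{2} - 2 B$ ($y{\left(B \right)} = \left(B^{2} + \frac{3}{-2 + 1^{2}} B\right) + B = \left(B^{2} + \frac{3}{-2 + 1} B\right) + B = \left(B^{2} + \frac{3}{-1} B\right) + B = \left(B^{2} + 3 \left(-1\right) B\right) + B = \left(B^{2} - 3 B\right) + B = B^{2} - 2 B$)
$\left(32 + y{\left(-7 \right)}\right)^{2} = \left(32 - 7 \left(-2 - 7\right)\right)^{2} = \left(32 - -63\right)^{2} = \left(32 + 63\right)^{2} = 95^{2} = 9025$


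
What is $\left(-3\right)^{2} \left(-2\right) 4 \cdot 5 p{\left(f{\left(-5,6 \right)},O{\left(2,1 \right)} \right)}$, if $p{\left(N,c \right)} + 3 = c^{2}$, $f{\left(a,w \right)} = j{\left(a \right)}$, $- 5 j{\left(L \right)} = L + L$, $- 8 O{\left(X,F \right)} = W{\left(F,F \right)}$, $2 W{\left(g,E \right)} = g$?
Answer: $\frac{34515}{32} \approx 1078.6$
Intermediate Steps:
$W{\left(g,E \right)} = \frac{g}{2}$
$O{\left(X,F \right)} = - \frac{F}{16}$ ($O{\left(X,F \right)} = - \frac{\frac{1}{2} F}{8} = - \frac{F}{16}$)
$j{\left(L \right)} = - \frac{2 L}{5}$ ($j{\left(L \right)} = - \frac{L + L}{5} = - \frac{2 L}{5}$)
$f{\left(a,w \right)} = - \frac{2 a}{5}$
$p{\left(N,c \right)} = -3 + c^{2}$
$\left(-3\right)^{2} \left(-2\right) 4 \cdot 5 p{\left(f{\left(-5,6 \right)},O{\left(2,1 \right)} \right)} = \left(-3\right)^{2} \left(-2\right) 4 \cdot 5 \left(-3 + \left(\left(- \frac{1}{16}\right) 1\right)^{2}\right) = 9 \left(\left(-8\right) 5\right) \left(-3 + \left(- \frac{1}{16}\right)^{2}\right) = 9 \left(-40\right) \left(-3 + \frac{1}{256}\right) = \left(-360\right) \left(- \frac{767}{256}\right) = \frac{34515}{32}$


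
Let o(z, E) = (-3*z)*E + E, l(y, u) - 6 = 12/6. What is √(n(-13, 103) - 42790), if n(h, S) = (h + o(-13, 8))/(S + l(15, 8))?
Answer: I*√527181513/111 ≈ 206.85*I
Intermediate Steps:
l(y, u) = 8 (l(y, u) = 6 + 12/6 = 6 + 12*(⅙) = 6 + 2 = 8)
o(z, E) = E - 3*E*z (o(z, E) = -3*E*z + E = E - 3*E*z)
n(h, S) = (320 + h)/(8 + S) (n(h, S) = (h + 8*(1 - 3*(-13)))/(S + 8) = (h + 8*(1 + 39))/(8 + S) = (h + 8*40)/(8 + S) = (h + 320)/(8 + S) = (320 + h)/(8 + S))
√(n(-13, 103) - 42790) = √((320 - 13)/(8 + 103) - 42790) = √(307/111 - 42790) = √(-4749383/111) = I*√527181513/111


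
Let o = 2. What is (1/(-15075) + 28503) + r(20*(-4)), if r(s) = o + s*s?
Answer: 526192874/15075 ≈ 34905.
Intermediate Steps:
r(s) = 2 + s² (r(s) = 2 + s*s = 2 + s²)
(1/(-15075) + 28503) + r(20*(-4)) = (1/(-15075) + 28503) + (2 + (20*(-4))²) = (-1/15075 + 28503) + (2 + (-80)²) = 429682724/15075 + (2 + 6400) = 429682724/15075 + 6402 = 526192874/15075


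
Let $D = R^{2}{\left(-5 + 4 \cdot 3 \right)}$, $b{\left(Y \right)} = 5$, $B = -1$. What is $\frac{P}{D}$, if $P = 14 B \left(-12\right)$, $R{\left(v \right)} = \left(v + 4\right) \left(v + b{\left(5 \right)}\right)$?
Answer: $\frac{7}{726} \approx 0.0096419$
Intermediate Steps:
$R{\left(v \right)} = \left(4 + v\right) \left(5 + v\right)$ ($R{\left(v \right)} = \left(v + 4\right) \left(v + 5\right) = \left(4 + v\right) \left(5 + v\right)$)
$P = 168$ ($P = 14 \left(-1\right) \left(-12\right) = \left(-14\right) \left(-12\right) = 168$)
$D = 17424$ ($D = \left(20 + \left(-5 + 4 \cdot 3\right)^{2} + 9 \left(-5 + 4 \cdot 3\right)\right)^{2} = \left(20 + \left(-5 + 12\right)^{2} + 9 \left(-5 + 12\right)\right)^{2} = \left(20 + 7^{2} + 9 \cdot 7\right)^{2} = \left(20 + 49 + 63\right)^{2} = 132^{2} = 17424$)
$\frac{P}{D} = \frac{168}{17424} = 168 \cdot \frac{1}{17424} = \frac{7}{726}$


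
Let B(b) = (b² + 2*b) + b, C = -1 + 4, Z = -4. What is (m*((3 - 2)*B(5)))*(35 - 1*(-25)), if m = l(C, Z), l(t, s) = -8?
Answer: -19200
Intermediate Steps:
C = 3
m = -8
B(b) = b² + 3*b
(m*((3 - 2)*B(5)))*(35 - 1*(-25)) = (-8*(3 - 2)*5*(3 + 5))*(35 - 1*(-25)) = (-8*5*8)*(35 + 25) = -8*40*60 = -320*60 = -19200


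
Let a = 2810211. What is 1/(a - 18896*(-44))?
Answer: 1/3641635 ≈ 2.7460e-7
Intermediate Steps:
1/(a - 18896*(-44)) = 1/(2810211 - 18896*(-44)) = 1/(2810211 + 831424) = 1/3641635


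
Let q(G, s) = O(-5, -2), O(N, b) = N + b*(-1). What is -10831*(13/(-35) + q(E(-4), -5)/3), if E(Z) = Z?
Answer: 519888/35 ≈ 14854.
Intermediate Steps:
O(N, b) = N - b
q(G, s) = -3 (q(G, s) = -5 - 1*(-2) = -5 + 2 = -3)
-10831*(13/(-35) + q(E(-4), -5)/3) = -10831*(13/(-35) - 3/3) = -10831*(13*(-1/35) - 3*⅓) = -10831*(-13/35 - 1) = -10831*(-48/35) = 519888/35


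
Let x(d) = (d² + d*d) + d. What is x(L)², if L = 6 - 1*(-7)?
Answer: 123201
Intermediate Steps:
L = 13 (L = 6 + 7 = 13)
x(d) = d + 2*d² (x(d) = (d² + d²) + d = 2*d² + d = d + 2*d²)
x(L)² = (13*(1 + 2*13))² = (13*(1 + 26))² = (13*27)² = 351² = 123201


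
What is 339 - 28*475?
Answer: -12961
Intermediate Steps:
339 - 28*475 = 339 - 13300 = -12961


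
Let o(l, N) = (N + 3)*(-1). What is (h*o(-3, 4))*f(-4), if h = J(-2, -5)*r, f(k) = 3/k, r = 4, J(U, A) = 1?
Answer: 21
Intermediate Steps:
o(l, N) = -3 - N (o(l, N) = (3 + N)*(-1) = -3 - N)
h = 4 (h = 1*4 = 4)
(h*o(-3, 4))*f(-4) = (4*(-3 - 1*4))*(3/(-4)) = (4*(-3 - 4))*(3*(-¼)) = (4*(-7))*(-¾) = -28*(-¾) = 21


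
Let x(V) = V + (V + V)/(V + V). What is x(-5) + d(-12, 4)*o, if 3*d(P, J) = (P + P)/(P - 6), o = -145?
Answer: -616/9 ≈ -68.444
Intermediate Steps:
d(P, J) = 2*P/(3*(-6 + P)) (d(P, J) = ((P + P)/(P - 6))/3 = ((2*P)/(-6 + P))/3 = (2*P/(-6 + P))/3 = 2*P/(3*(-6 + P)))
x(V) = 1 + V (x(V) = V + (2*V)/((2*V)) = V + (2*V)*(1/(2*V)) = V + 1 = 1 + V)
x(-5) + d(-12, 4)*o = (1 - 5) + ((⅔)*(-12)/(-6 - 12))*(-145) = -4 + ((⅔)*(-12)/(-18))*(-145) = -4 + ((⅔)*(-12)*(-1/18))*(-145) = -4 + (4/9)*(-145) = -4 - 580/9 = -616/9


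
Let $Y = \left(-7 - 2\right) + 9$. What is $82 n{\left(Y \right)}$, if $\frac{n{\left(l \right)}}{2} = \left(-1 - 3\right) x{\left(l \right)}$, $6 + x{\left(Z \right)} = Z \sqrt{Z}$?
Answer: $3936$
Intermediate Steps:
$x{\left(Z \right)} = -6 + Z^{\frac{3}{2}}$ ($x{\left(Z \right)} = -6 + Z \sqrt{Z} = -6 + Z^{\frac{3}{2}}$)
$Y = 0$ ($Y = -9 + 9 = 0$)
$n{\left(l \right)} = 48 - 8 l^{\frac{3}{2}}$ ($n{\left(l \right)} = 2 \left(-1 - 3\right) \left(-6 + l^{\frac{3}{2}}\right) = 2 \left(- 4 \left(-6 + l^{\frac{3}{2}}\right)\right) = 2 \left(24 - 4 l^{\frac{3}{2}}\right) = 48 - 8 l^{\frac{3}{2}}$)
$82 n{\left(Y \right)} = 82 \left(48 - 8 \cdot 0^{\frac{3}{2}}\right) = 82 \left(48 - 0\right) = 82 \left(48 + 0\right) = 82 \cdot 48 = 3936$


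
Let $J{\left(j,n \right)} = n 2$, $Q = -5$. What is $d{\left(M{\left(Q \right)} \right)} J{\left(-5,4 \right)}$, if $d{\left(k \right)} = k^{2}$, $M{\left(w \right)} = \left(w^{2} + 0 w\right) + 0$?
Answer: $5000$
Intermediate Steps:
$J{\left(j,n \right)} = 2 n$
$M{\left(w \right)} = w^{2}$ ($M{\left(w \right)} = \left(w^{2} + 0\right) + 0 = w^{2} + 0 = w^{2}$)
$d{\left(M{\left(Q \right)} \right)} J{\left(-5,4 \right)} = \left(\left(-5\right)^{2}\right)^{2} \cdot 2 \cdot 4 = 25^{2} \cdot 8 = 625 \cdot 8 = 5000$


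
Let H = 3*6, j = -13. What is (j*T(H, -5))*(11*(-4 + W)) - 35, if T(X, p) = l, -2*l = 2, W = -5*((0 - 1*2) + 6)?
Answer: -3467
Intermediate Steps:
W = -20 (W = -5*((0 - 2) + 6) = -5*(-2 + 6) = -5*4 = -20)
H = 18
l = -1 (l = -½*2 = -1)
T(X, p) = -1
(j*T(H, -5))*(11*(-4 + W)) - 35 = (-13*(-1))*(11*(-4 - 20)) - 35 = 13*(11*(-24)) - 35 = 13*(-264) - 35 = -3432 - 35 = -3467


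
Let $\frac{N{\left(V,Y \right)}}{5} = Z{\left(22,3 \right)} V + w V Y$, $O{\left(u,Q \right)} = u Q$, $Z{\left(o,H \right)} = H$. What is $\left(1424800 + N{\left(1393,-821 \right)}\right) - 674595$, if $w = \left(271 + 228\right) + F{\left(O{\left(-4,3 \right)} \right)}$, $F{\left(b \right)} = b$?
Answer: $-2784023955$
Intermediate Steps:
$O{\left(u,Q \right)} = Q u$
$w = 487$ ($w = \left(271 + 228\right) + 3 \left(-4\right) = 499 - 12 = 487$)
$N{\left(V,Y \right)} = 15 V + 2435 V Y$ ($N{\left(V,Y \right)} = 5 \left(3 V + 487 V Y\right) = 15 V + 2435 V Y$)
$\left(1424800 + N{\left(1393,-821 \right)}\right) - 674595 = \left(1424800 + 5 \cdot 1393 \left(3 + 487 \left(-821\right)\right)\right) - 674595 = \left(1424800 + 5 \cdot 1393 \left(3 - 399827\right)\right) - 674595 = \left(1424800 + 5 \cdot 1393 \left(-399824\right)\right) - 674595 = \left(1424800 - 2784774160\right) - 674595 = -2783349360 - 674595 = -2784023955$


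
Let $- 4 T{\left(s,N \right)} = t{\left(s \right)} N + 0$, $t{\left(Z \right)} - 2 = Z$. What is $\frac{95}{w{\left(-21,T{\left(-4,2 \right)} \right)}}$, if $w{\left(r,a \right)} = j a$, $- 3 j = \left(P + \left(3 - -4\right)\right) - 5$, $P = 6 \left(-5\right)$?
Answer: $\frac{285}{28} \approx 10.179$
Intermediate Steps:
$t{\left(Z \right)} = 2 + Z$
$P = -30$
$T{\left(s,N \right)} = - \frac{N \left(2 + s\right)}{4}$ ($T{\left(s,N \right)} = - \frac{\left(2 + s\right) N + 0}{4} = - \frac{N \left(2 + s\right) + 0}{4} = - \frac{N \left(2 + s\right)}{4}$)
$j = \frac{28}{3}$ ($j = - \frac{\left(-30 + \left(3 - -4\right)\right) - 5}{3} = - \frac{\left(-30 + \left(3 + 4\right)\right) - 5}{3} = - \frac{\left(-30 + 7\right) - 5}{3} = - \frac{-23 - 5}{3} = \left(- \frac{1}{3}\right) \left(-28\right) = \frac{28}{3} \approx 9.3333$)
$w{\left(r,a \right)} = \frac{28 a}{3}$
$\frac{95}{w{\left(-21,T{\left(-4,2 \right)} \right)}} = \frac{95}{\frac{28}{3} \left(\left(- \frac{1}{4}\right) 2 \left(2 - 4\right)\right)} = \frac{95}{\frac{28}{3} \left(\left(- \frac{1}{4}\right) 2 \left(-2\right)\right)} = \frac{95}{\frac{28}{3} \cdot 1} = \frac{95}{\frac{28}{3}} = 95 \cdot \frac{3}{28} = \frac{285}{28}$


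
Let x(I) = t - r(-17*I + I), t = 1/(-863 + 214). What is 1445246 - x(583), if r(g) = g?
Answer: 931910783/649 ≈ 1.4359e+6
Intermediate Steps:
t = -1/649 (t = 1/(-649) = -1/649 ≈ -0.0015408)
x(I) = -1/649 + 16*I (x(I) = -1/649 - (-17*I + I) = -1/649 - (-16)*I = -1/649 + 16*I)
1445246 - x(583) = 1445246 - (-1/649 + 16*583) = 1445246 - (-1/649 + 9328) = 1445246 - 1*6053871/649 = 1445246 - 6053871/649 = 931910783/649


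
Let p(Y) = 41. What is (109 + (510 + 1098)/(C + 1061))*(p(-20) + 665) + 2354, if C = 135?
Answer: 23996904/299 ≈ 80257.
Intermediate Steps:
(109 + (510 + 1098)/(C + 1061))*(p(-20) + 665) + 2354 = (109 + (510 + 1098)/(135 + 1061))*(41 + 665) + 2354 = (109 + 1608/1196)*706 + 2354 = (109 + 1608*(1/1196))*706 + 2354 = (109 + 402/299)*706 + 2354 = (32993/299)*706 + 2354 = 23293058/299 + 2354 = 23996904/299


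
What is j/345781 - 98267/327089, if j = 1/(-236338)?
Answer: -8030496175895215/26730102308714042 ≈ -0.30043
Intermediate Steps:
j = -1/236338 ≈ -4.2312e-6
j/345781 - 98267/327089 = -1/236338/345781 - 98267/327089 = -1/236338*1/345781 - 98267*1/327089 = -1/81721189978 - 98267/327089 = -8030496175895215/26730102308714042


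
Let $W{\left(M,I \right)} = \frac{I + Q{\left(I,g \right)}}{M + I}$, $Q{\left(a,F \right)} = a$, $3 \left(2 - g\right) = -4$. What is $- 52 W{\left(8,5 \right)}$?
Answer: $-40$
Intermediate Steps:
$g = \frac{10}{3}$ ($g = 2 - - \frac{4}{3} = 2 + \frac{4}{3} = \frac{10}{3} \approx 3.3333$)
$W{\left(M,I \right)} = \frac{2 I}{I + M}$ ($W{\left(M,I \right)} = \frac{I + I}{M + I} = \frac{2 I}{I + M}$)
$- 52 W{\left(8,5 \right)} = - 52 \cdot 2 \cdot 5 \frac{1}{5 + 8} = - 52 \cdot 2 \cdot 5 \cdot \frac{1}{13} = \left(-52\right) \frac{10}{13} = -40$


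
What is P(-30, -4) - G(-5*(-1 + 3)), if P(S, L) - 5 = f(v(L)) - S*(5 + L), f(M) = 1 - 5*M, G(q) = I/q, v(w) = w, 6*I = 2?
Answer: 1681/30 ≈ 56.033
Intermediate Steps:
I = 1/3 (I = (1/6)*2 = 1/3 ≈ 0.33333)
G(q) = 1/(3*q)
P(S, L) = 6 - 5*L - S*(5 + L) (P(S, L) = 5 + ((1 - 5*L) - S*(5 + L)) = 5 + (1 - 5*L - S*(5 + L)) = 6 - 5*L - S*(5 + L))
P(-30, -4) - G(-5*(-1 + 3)) = (6 - 5*(-4) - 5*(-30) - 1*(-4)*(-30)) - 1/(3*((-5*(-1 + 3)))) = (6 + 20 + 150 - 120) - 1/(3*((-5*2))) = 56 - 1/(3*(-10)) = 56 - (-1)/(3*10) = 56 - 1*(-1/30) = 56 + 1/30 = 1681/30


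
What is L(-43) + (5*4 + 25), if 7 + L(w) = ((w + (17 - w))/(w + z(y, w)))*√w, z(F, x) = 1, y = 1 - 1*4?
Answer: 38 - 17*I*√43/42 ≈ 38.0 - 2.6542*I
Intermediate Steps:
y = -3 (y = 1 - 4 = -3)
L(w) = -7 + 17*√w/(1 + w) (L(w) = -7 + ((w + (17 - w))/(w + 1))*√w = -7 + (17/(1 + w))*√w = -7 + 17*√w/(1 + w))
L(-43) + (5*4 + 25) = (-7 - 7*(-43) + 17*√(-43))/(1 - 43) + (5*4 + 25) = (-7 + 301 + 17*(I*√43))/(-42) + (20 + 25) = -(-7 + 301 + 17*I*√43)/42 + 45 = -(294 + 17*I*√43)/42 + 45 = (-7 - 17*I*√43/42) + 45 = 38 - 17*I*√43/42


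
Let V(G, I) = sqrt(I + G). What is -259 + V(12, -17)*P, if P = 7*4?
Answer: -259 + 28*I*sqrt(5) ≈ -259.0 + 62.61*I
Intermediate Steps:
P = 28
V(G, I) = sqrt(G + I)
-259 + V(12, -17)*P = -259 + sqrt(12 - 17)*28 = -259 + sqrt(-5)*28 = -259 + (I*sqrt(5))*28 = -259 + 28*I*sqrt(5)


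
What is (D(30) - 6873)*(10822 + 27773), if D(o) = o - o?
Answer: -265263435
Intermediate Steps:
D(o) = 0
(D(30) - 6873)*(10822 + 27773) = (0 - 6873)*(10822 + 27773) = -6873*38595 = -265263435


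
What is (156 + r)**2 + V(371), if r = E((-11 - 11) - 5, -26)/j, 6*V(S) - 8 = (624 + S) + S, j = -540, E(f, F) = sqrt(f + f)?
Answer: 132650999/5400 - 26*I*sqrt(6)/15 ≈ 24565.0 - 4.2458*I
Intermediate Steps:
E(f, F) = sqrt(2)*sqrt(f) (E(f, F) = sqrt(2*f) = sqrt(2)*sqrt(f))
V(S) = 316/3 + S/3 (V(S) = 4/3 + ((624 + S) + S)/6 = 4/3 + (624 + 2*S)/6 = 4/3 + (104 + S/3) = 316/3 + S/3)
r = -I*sqrt(6)/180 (r = (sqrt(2)*sqrt((-11 - 11) - 5))/(-540) = (sqrt(2)*sqrt(-22 - 5))*(-1/540) = (sqrt(2)*sqrt(-27))*(-1/540) = (sqrt(2)*(3*I*sqrt(3)))*(-1/540) = (3*I*sqrt(6))*(-1/540) = -I*sqrt(6)/180 ≈ -0.013608*I)
(156 + r)**2 + V(371) = (156 - I*sqrt(6)/180)**2 + (316/3 + (1/3)*371) = (156 - I*sqrt(6)/180)**2 + (316/3 + 371/3) = (156 - I*sqrt(6)/180)**2 + 229 = 229 + (156 - I*sqrt(6)/180)**2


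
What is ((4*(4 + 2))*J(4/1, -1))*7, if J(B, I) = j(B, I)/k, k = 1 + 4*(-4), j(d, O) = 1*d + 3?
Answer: -392/5 ≈ -78.400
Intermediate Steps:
j(d, O) = 3 + d (j(d, O) = d + 3 = 3 + d)
k = -15 (k = 1 - 16 = -15)
J(B, I) = -1/5 - B/15 (J(B, I) = (3 + B)/(-15) = (3 + B)*(-1/15) = -1/5 - B/15)
((4*(4 + 2))*J(4/1, -1))*7 = ((4*(4 + 2))*(-1/5 - 4/(15*1)))*7 = ((4*6)*(-1/5 - 4/15))*7 = (24*(-1/5 - 1/15*4))*7 = (24*(-1/5 - 4/15))*7 = (24*(-7/15))*7 = -56/5*7 = -392/5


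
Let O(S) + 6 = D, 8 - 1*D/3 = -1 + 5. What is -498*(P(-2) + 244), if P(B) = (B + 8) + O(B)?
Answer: -127488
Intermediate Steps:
D = 12 (D = 24 - 3*(-1 + 5) = 24 - 3*4 = 24 - 12 = 12)
O(S) = 6 (O(S) = -6 + 12 = 6)
P(B) = 14 + B (P(B) = (B + 8) + 6 = (8 + B) + 6 = 14 + B)
-498*(P(-2) + 244) = -498*((14 - 2) + 244) = -498*(12 + 244) = -498*256 = -127488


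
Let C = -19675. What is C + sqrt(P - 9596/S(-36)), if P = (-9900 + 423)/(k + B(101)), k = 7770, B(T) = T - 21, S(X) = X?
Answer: -19675 + sqrt(5886513098)/4710 ≈ -19659.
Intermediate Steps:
B(T) = -21 + T
P = -9477/7850 (P = (-9900 + 423)/(7770 + (-21 + 101)) = -9477/(7770 + 80) = -9477/7850 ≈ -1.2073)
C + sqrt(P - 9596/S(-36)) = -19675 + sqrt(-9477/7850 - 9596/(-36)) = -19675 + sqrt(-9477/7850 - 9596*(-1/36)) = -19675 + sqrt(-9477/7850 + 2399/9) = -19675 + sqrt(18746857/70650) = -19675 + sqrt(5886513098)/4710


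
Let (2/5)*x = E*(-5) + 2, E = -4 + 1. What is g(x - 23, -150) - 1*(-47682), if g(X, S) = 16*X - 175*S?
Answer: 74244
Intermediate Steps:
E = -3
x = 85/2 (x = 5*(-3*(-5) + 2)/2 = 5*(15 + 2)/2 = (5/2)*17 = 85/2 ≈ 42.500)
g(X, S) = -175*S + 16*X
g(x - 23, -150) - 1*(-47682) = (-175*(-150) + 16*(85/2 - 23)) - 1*(-47682) = (26250 + 16*(39/2)) + 47682 = (26250 + 312) + 47682 = 26562 + 47682 = 74244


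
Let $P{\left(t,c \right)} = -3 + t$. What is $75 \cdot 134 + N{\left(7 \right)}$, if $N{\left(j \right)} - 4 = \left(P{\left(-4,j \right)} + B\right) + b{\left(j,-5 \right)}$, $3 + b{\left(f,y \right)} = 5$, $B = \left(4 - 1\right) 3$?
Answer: $10058$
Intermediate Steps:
$B = 9$ ($B = 3 \cdot 3 = 9$)
$b{\left(f,y \right)} = 2$ ($b{\left(f,y \right)} = -3 + 5 = 2$)
$N{\left(j \right)} = 8$ ($N{\left(j \right)} = 4 + \left(\left(\left(-3 - 4\right) + 9\right) + 2\right) = 4 + \left(\left(-7 + 9\right) + 2\right) = 4 + \left(2 + 2\right) = 4 + 4 = 8$)
$75 \cdot 134 + N{\left(7 \right)} = 75 \cdot 134 + 8 = 10050 + 8 = 10058$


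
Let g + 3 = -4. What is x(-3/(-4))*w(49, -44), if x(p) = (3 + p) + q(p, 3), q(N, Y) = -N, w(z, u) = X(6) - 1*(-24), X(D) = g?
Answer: 51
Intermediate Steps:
g = -7 (g = -3 - 4 = -7)
X(D) = -7
w(z, u) = 17 (w(z, u) = -7 - 1*(-24) = -7 + 24 = 17)
x(p) = 3 (x(p) = (3 + p) - p = 3)
x(-3/(-4))*w(49, -44) = 3*17 = 51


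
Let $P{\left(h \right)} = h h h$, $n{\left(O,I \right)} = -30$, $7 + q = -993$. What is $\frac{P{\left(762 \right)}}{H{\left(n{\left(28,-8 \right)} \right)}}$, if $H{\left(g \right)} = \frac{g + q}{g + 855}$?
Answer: $- \frac{36502185060}{103} \approx -3.5439 \cdot 10^{8}$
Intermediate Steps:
$q = -1000$ ($q = -7 - 993 = -1000$)
$P{\left(h \right)} = h^{3}$ ($P{\left(h \right)} = h^{2} h = h^{3}$)
$H{\left(g \right)} = \frac{-1000 + g}{855 + g}$ ($H{\left(g \right)} = \frac{g - 1000}{g + 855} = \frac{-1000 + g}{855 + g}$)
$\frac{P{\left(762 \right)}}{H{\left(n{\left(28,-8 \right)} \right)}} = \frac{762^{3}}{\frac{1}{855 - 30} \left(-1000 - 30\right)} = \frac{442450728}{\frac{1}{825} \left(-1030\right)} = \frac{442450728}{- \frac{206}{165}} = 442450728 \left(- \frac{165}{206}\right) = - \frac{36502185060}{103}$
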